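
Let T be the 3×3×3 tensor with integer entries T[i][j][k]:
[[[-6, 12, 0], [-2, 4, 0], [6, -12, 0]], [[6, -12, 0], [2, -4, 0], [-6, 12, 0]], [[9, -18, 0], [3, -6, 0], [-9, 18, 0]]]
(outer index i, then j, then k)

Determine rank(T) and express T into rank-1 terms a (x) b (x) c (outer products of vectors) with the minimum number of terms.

Lower bound: T ≠ 0 (e.g. T[0,0,0] = -6), so rank(T) ≥ 1.
Upper bound: if T = a (x) b (x) c then every fibre of T is a multiple of the corresponding factor, so read the factors off the fibres through the nonzero entry T[0,0,0] = -6.
The mode-1 fibre T[:,0,0] = [-6, 6, 9] gives a = [2, -2, -3] (primitive direction); the mode-2 fibre T[0,:,0] = [-6, -2, 6] gives b = [3, 1, -3]; then c[k] = T[0,0,k] / (a[0]·b[0]) = [-6, 12, 0] / 6 = [-1, 2, 0].
Expanding [2, -2, -3] (x) [3, 1, -3] (x) [-1, 2, 0] reproduces all 27 entries of T, so T = [2, -2, -3] (x) [3, 1, -3] (x) [-1, 2, 0] and rank(T) ≤ 1.
These bounds meet, so rank(T) = 1.

rank(T) = 1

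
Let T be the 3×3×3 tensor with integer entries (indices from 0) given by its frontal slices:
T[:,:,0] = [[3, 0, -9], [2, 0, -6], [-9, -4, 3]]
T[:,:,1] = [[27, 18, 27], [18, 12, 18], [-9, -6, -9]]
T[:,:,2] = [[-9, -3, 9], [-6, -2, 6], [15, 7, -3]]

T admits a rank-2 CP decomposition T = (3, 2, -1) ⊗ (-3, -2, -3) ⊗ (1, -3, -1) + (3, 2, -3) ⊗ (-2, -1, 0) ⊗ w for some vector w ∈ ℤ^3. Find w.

Subtract the known terms from T to get the rank-1 residual R = (3, 2, -3) ⊗ (-2, -1, 0) ⊗ w, so R[i,j,k] = a[i]·b[j]·w[k]. Pick indices with nonzero a[0]·b[0] = (3)·(-2) = -6. Only the fibre through (0,0,·) is needed: R[0,0,:] = T[0,0,:] − Σₗ aₗ[0]bₗ[0]cₗ = [3, 27, -9] − (3)·(-3)·(1, -3, -1) = [12, 0, -18]. Then w[k] = R[0,0,k] / -6 for each k, giving w = [12, 0, -18] / -6 = (-2, 0, 3).

w = (-2, 0, 3)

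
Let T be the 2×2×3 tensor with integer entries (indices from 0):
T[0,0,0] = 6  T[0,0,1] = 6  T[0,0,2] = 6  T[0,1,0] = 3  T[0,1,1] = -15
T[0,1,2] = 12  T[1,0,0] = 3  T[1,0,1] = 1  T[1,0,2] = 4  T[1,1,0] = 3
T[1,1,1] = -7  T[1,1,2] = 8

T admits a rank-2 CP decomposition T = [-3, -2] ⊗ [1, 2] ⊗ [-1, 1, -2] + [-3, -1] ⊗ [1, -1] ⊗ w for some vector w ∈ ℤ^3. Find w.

w = [-1, -3, 0]

Subtract the known terms from T to get the rank-1 residual R = [-3, -1] ⊗ [1, -1] ⊗ w, so R[i,j,k] = a[i]·b[j]·w[k]. Pick indices with nonzero a[0]·b[0] = (-3)·(1) = -3. Only the fibre through (0,0,·) is needed: R[0,0,:] = T[0,0,:] − Σₗ aₗ[0]bₗ[0]cₗ = [6, 6, 6] − (-3)·(1)·[-1, 1, -2] = [3, 9, 0]. Then w[k] = R[0,0,k] / -3 for each k, giving w = [3, 9, 0] / -3 = [-1, -3, 0].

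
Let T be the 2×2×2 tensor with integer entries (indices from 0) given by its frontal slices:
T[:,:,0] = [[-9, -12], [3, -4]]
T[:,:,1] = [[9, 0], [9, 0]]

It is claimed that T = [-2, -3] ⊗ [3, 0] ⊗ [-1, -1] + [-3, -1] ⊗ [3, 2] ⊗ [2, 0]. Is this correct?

Reconstruct entry (0,0,0) from the claimed factors: Σₗ aₗ[0]bₗ[0]cₗ[0] = (-2)·(3)·(-1) + (-3)·(3)·(2) = -12, but T[0,0,0] = -9. The claim is false.

No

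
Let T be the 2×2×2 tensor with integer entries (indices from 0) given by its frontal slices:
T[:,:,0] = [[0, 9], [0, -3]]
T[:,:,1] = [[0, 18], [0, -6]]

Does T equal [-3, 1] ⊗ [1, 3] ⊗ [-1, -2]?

Reconstruct entry (0,0,0) from the claimed factors: Σₗ aₗ[0]bₗ[0]cₗ[0] = (-3)·(1)·(-1) = 3, but T[0,0,0] = 0. The claim is false.

No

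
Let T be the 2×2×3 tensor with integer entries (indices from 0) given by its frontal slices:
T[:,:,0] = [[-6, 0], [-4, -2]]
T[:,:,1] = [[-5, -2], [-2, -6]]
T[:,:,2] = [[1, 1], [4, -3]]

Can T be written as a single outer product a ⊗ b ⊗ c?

The mode-3 unfolding of T (rows indexed by k, columns by (i,j) = (0,0), (0,1), (1,0), (1,1)) is [[-6, 0, -4, -2], [-5, -2, -2, -6], [1, 1, 4, -3]].
There the 3×3 minor on rows k ∈ {0, 1, 2}, columns (i,j) ∈ {(0,0), (0,1), (1,0)} is det [[-6, 0, -4], [-5, -2, -2], [1, 1, 4]] = 48 ≠ 0, so this unfolding has rank ≥ 3; CP rank is at least every unfolding rank, so rank(T) ≥ 3.
In particular rank(T) ≥ 3 > 1, so T is not rank-1.

No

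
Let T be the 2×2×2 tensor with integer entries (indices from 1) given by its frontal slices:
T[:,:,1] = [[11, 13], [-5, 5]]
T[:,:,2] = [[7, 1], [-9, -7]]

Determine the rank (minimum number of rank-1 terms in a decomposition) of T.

Lower bound: the mode-1 unfolding of T (rows indexed by i, columns by (j,k) = (1,1), (1,2), (2,1), (2,2)) is [[11, 7, 13, 1], [-5, -9, 5, -7]].
There the 2×2 minor on rows i ∈ {1, 2}, columns (j,k) ∈ {(1,1), (1,2)} is det [[11, 7], [-5, -9]] = -64 ≠ 0, so this unfolding has rank ≥ 2; CP rank is at least every unfolding rank, so rank(T) ≥ 2. (This is only a lower bound: in general the CP rank may exceed every unfolding rank, so we still need to exhibit 2 rank-1 terms summing to T.)
Upper bound — finding two terms. Write S_k = T[:,:,k] for the frontal slices: S₁ = [[11, 13], [-5, 5]], S₂ = [[7, 1], [-9, -7]].
If T = a₁ ⊗ b₁ ⊗ c₁ + a₂ ⊗ b₂ ⊗ c₂ then each S_k = c₁[k]·a₁b₁ᵀ + c₂[k]·a₂b₂ᵀ. S₁ and S₂ are linearly independent, so a₁b₁ᵀ and a₂b₂ᵀ must span the same plane of matrices: they are the rank-1 matrices of the form x·S₁ + y·S₂.
det(x·S₁ + y·S₂) is 120·x² + 80·xy − 40·y² = 40·(3·x − y)(x + y), vanishing at (x:y) = (1:3) and (1:-1).
M₁ = S₁ + 3·S₂ = [[32, 16], [-32, -16]] = 16·[1, -1][2, 1]ᵀ and M₂ = S₁ − S₂ = [[4, 12], [4, 12]] = 4·[1, 1][1, 3]ᵀ, so take a₁ = [1, -1], b₁ = [2, 1], a₂ = [1, 1], b₂ = [1, 3].
Each slice is an integer combination of E₁ = a₁b₁ᵀ and E₂ = a₂b₂ᵀ: S₁ = 4·E₁ + 3·E₂, S₂ = 4·E₁ − E₂; reading off coefficients, c₁ = [4, 4] and c₂ = [3, -1].
Hence T = [1, -1] ⊗ [2, 1] ⊗ [4, 4] + [1, 1] ⊗ [1, 3] ⊗ [3, -1], so rank(T) ≤ 2.
These bounds meet, so rank(T) = 2.
Check entry T[2,2,1] = 5: (-1)·(1)·(4) + (1)·(3)·(3) = 5.

2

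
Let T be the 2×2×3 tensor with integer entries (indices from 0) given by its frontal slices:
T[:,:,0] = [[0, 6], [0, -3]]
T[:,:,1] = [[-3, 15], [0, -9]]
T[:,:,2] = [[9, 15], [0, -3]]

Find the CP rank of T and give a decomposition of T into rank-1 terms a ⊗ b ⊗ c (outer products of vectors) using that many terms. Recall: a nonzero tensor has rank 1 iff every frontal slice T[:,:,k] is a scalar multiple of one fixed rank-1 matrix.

Lower bound: the mode-3 unfolding of T (rows indexed by k, columns by (i,j) = (0,0), (0,1), (1,0), (1,1)) is [[0, 6, 0, -3], [-3, 15, 0, -9], [9, 15, 0, -3]].
There the 2×2 minor on rows k ∈ {0, 1}, columns (i,j) ∈ {(0,0), (0,1)} is det [[0, 6], [-3, 15]] = 18 ≠ 0, so this unfolding has rank ≥ 2; CP rank is at least every unfolding rank, so rank(T) ≥ 2. (Flattening ranks never certify an upper bound on CP rank; for that we must actually write T with 2 rank-1 terms.)
Upper bound — finding two terms. Write S_k = T[:,:,k] for the frontal slices: S₀ = [[0, 6], [0, -3]], S₁ = [[-3, 15], [0, -9]], S₂ = [[9, 15], [0, -3]].
If T = a₁ ⊗ b₁ ⊗ c₁ + a₂ ⊗ b₂ ⊗ c₂ then each S_k = c₁[k]·a₁b₁ᵀ + c₂[k]·a₂b₂ᵀ. S₀ and S₁ are linearly independent, so a₁b₁ᵀ and a₂b₂ᵀ must span the same plane of matrices: they are the rank-1 matrices of the form x·S₀ + y·S₁.
det(x·S₀ + y·S₁) is 9·xy + 27·y² = 9·(x + 3·y)(y), vanishing at (x:y) = (3:-1) and (1:0).
M₁ = 3·S₀ − S₁ = [[3, 3], [0, 0]] = 3·[1, 0][1, 1]ᵀ and M₂ = S₀ = [[0, 6], [0, -3]] = 3·[2, -1][0, 1]ᵀ, so take a₁ = [1, 0], b₁ = [1, 1], a₂ = [2, -1], b₂ = [0, 1].
Each slice is an integer combination of E₁ = a₁b₁ᵀ and E₂ = a₂b₂ᵀ: S₀ = 3·E₂, S₁ = −3·E₁ + 9·E₂, S₂ = 9·E₁ + 3·E₂; reading off coefficients, c₁ = [0, -3, 9] and c₂ = [3, 9, 3].
Hence T = [1, 0] ⊗ [1, 1] ⊗ [0, -3, 9] + [2, -1] ⊗ [0, 1] ⊗ [3, 9, 3], so rank(T) ≤ 2.
These bounds meet, so rank(T) = 2.

rank(T) = 2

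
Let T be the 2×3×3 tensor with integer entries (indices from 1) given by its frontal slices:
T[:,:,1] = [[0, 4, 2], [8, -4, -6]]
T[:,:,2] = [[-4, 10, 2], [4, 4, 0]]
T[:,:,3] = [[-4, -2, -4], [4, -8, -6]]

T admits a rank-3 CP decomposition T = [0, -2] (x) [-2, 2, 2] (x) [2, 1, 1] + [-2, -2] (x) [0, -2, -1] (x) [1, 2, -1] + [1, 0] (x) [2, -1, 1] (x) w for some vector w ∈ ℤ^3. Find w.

w = [0, -2, -2]

Subtract the known terms from T to get the rank-1 residual R = [1, 0] (x) [2, -1, 1] (x) w, so R[i,j,k] = a[i]·b[j]·w[k]. Pick indices with nonzero a[1]·b[1] = (1)·(2) = 2. Only the fibre through (1,1,·) is needed: R[1,1,:] = T[1,1,:] − Σₗ aₗ[1]bₗ[1]cₗ = [0, -4, -4] − (0)·(-2)·[2, 1, 1] − (-2)·(0)·[1, 2, -1] = [0, -4, -4]. Then w[k] = R[1,1,k] / 2 for each k, giving w = [0, -4, -4] / 2 = [0, -2, -2].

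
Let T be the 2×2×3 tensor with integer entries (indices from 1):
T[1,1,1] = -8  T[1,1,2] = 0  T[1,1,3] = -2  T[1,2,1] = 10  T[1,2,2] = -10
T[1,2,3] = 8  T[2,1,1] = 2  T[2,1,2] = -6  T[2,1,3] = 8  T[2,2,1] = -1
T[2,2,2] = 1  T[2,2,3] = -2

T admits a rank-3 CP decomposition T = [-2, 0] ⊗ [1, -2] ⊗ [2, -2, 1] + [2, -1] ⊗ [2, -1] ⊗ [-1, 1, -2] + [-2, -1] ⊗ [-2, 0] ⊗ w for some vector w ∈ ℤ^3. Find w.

Subtract the known terms from T to get the rank-1 residual R = [-2, -1] ⊗ [-2, 0] ⊗ w, so R[i,j,k] = a[i]·b[j]·w[k]. Pick indices with nonzero a[1]·b[1] = (-2)·(-2) = 4. Only the fibre through (1,1,·) is needed: R[1,1,:] = T[1,1,:] − Σₗ aₗ[1]bₗ[1]cₗ = [-8, 0, -2] − (-2)·(1)·[2, -2, 1] − (2)·(2)·[-1, 1, -2] = [0, -8, 8]. Then w[k] = R[1,1,k] / 4 for each k, giving w = [0, -8, 8] / 4 = [0, -2, 2].

w = [0, -2, 2]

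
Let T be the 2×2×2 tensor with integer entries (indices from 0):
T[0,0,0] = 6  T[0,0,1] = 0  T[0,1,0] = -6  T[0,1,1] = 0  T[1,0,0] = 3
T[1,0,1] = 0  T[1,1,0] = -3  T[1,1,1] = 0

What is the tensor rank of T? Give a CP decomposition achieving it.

Lower bound: T ≠ 0 (e.g. T[0,0,0] = 6), so rank(T) ≥ 1.
Upper bound: the mode-1 fibre T[:,0,0] = [6, 3] gives a = [2, 1] (primitive direction); the mode-2 fibre T[0,:,0] = [6, -6] gives b = [1, -1]; then c[k] = T[0,0,k] / (a[0]·b[0]) = [6, 0] / 2 = [3, 0].
Expanding [2, 1] ⊗ [1, -1] ⊗ [3, 0] reproduces all 8 entries of T, so T = [2, 1] ⊗ [1, -1] ⊗ [3, 0] and rank(T) ≤ 1.
These bounds meet, so rank(T) = 1.

rank(T) = 1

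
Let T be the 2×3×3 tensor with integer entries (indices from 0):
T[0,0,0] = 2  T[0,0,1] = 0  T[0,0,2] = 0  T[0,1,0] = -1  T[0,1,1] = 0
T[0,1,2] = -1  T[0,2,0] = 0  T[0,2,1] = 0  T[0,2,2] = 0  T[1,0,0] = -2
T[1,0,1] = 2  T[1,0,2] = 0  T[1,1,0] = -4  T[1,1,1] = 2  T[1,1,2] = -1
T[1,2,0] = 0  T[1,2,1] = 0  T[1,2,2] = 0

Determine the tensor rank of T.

Lower bound: the mode-3 unfolding of T (rows indexed by k, columns by (i,j) = (0,0), (0,1), (0,2), (1,0), (1,1), (1,2)) is [[2, -1, 0, -2, -4, 0], [0, 0, 0, 2, 2, 0], [0, -1, 0, 0, -1, 0]].
There the 3×3 minor on rows k ∈ {0, 1, 2}, columns (i,j) ∈ {(0,0), (0,1), (1,0)} is det [[2, -1, -2], [0, 0, 2], [0, -1, 0]] = 4 ≠ 0, so this unfolding has rank ≥ 3; CP rank is at least every unfolding rank, so rank(T) ≥ 3. (Unfolding ranks only ever bound the CP rank from below — rank(T) can be strictly larger than all of them — so the matching upper bound has to come from an explicit 3-term decomposition.)
Upper bound: T is a sum of 3 rank-1 terms, T = (0, 1) ⊗ (1, 1, 0) ⊗ (-2, 2, 0) + (1, 0) ⊗ (2, 1, 0) ⊗ (1, 0, 0) + (1, 1) ⊗ (0, 1, 0) ⊗ (-2, 0, -1) (written with every a and b primitive with positive leading entry and the scale carried by c; CP decompositions are not unique, and this one is verified by expanding entrywise), so rank(T) ≤ 3.
These bounds meet, so rank(T) = 3.

3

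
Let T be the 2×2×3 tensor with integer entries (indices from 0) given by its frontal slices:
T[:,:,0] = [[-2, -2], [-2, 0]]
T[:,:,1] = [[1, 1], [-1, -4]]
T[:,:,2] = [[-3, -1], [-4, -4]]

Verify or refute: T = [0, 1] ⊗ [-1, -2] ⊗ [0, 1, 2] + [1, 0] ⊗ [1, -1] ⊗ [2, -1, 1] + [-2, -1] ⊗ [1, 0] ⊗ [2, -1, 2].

Reconstruct entry (1,0,1) from the claimed factors: Σₗ aₗ[1]bₗ[0]cₗ[1] = (1)·(-1)·(1) + (0)·(1)·(-1) + (-1)·(1)·(-1) = 0, but T[1,0,1] = -1. The claim is false.

No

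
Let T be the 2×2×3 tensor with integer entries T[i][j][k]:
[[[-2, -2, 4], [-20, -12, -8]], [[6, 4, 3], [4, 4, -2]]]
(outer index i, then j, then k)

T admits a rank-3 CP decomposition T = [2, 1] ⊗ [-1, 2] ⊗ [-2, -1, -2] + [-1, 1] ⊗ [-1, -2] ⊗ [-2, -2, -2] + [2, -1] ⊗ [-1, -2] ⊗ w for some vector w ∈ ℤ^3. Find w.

Subtract the known terms from T to get the rank-1 residual R = [2, -1] ⊗ [-1, -2] ⊗ w, so R[i,j,k] = a[i]·b[j]·w[k]. Pick indices with nonzero a[0]·b[0] = (2)·(-1) = -2. Only the fibre through (0,0,·) is needed: R[0,0,:] = T[0,0,:] − Σₗ aₗ[0]bₗ[0]cₗ = [-2, -2, 4] − (2)·(-1)·[-2, -1, -2] − (-1)·(-1)·[-2, -2, -2] = [-4, -2, 2]. Then w[k] = R[0,0,k] / -2 for each k, giving w = [-4, -2, 2] / -2 = [2, 1, -1].

w = [2, 1, -1]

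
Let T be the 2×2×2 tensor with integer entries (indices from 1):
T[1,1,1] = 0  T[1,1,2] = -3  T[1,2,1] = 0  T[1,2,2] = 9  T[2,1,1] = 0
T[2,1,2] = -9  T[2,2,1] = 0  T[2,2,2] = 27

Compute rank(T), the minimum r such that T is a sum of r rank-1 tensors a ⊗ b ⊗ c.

1

Lower bound: T ≠ 0 (e.g. T[1,1,2] = -3), so rank(T) ≥ 1.
Upper bound: the mode-1 fibre T[:,1,2] = [-3, -9] gives a = [1, 3] (primitive direction); the mode-2 fibre T[1,:,2] = [-3, 9] gives b = [1, -3]; then c[k] = T[1,1,k] / (a[1]·b[1]) = [0, -3] / 1 = [0, -3].
Expanding [1, 3] ⊗ [1, -3] ⊗ [0, -3] reproduces all 8 entries of T, so T = [1, 3] ⊗ [1, -3] ⊗ [0, -3] and rank(T) ≤ 1.
These bounds meet, so rank(T) = 1.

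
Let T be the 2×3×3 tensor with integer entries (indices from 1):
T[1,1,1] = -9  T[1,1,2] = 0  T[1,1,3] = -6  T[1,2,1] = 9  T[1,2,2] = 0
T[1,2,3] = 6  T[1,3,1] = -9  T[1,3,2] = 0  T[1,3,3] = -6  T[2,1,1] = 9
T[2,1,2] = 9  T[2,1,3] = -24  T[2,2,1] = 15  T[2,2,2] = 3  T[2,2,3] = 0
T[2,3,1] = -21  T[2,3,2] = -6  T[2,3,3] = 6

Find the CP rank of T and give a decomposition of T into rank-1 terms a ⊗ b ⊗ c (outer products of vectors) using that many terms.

rank(T) = 2

Lower bound: the mode-3 unfolding of T (rows indexed by k, columns by (i,j) = (1,1), (1,2), (1,3), (2,1), (2,2), (2,3)) is [[-9, 9, -9, 9, 15, -21], [0, 0, 0, 9, 3, -6], [-6, 6, -6, -24, 0, 6]].
There the 2×2 minor on rows k ∈ {1, 2}, columns (i,j) ∈ {(1,1), (2,1)} is det [[-9, 9], [0, 9]] = -81 ≠ 0, so this unfolding has rank ≥ 2; CP rank is at least every unfolding rank, so rank(T) ≥ 2. (Flattening ranks never certify an upper bound on CP rank; for that we must actually write T with 2 rank-1 terms.)
Upper bound — finding two terms. Write S_k = T[:,:,k] for the frontal slices: S₁ = [[-9, 9, -9], [9, 15, -21]], S₂ = [[0, 0, 0], [9, 3, -6]], S₃ = [[-6, 6, -6], [-24, 0, 6]].
If T = a₁ ⊗ b₁ ⊗ c₁ + a₂ ⊗ b₂ ⊗ c₂ then each S_k = c₁[k]·a₁b₁ᵀ + c₂[k]·a₂b₂ᵀ. S₁ and S₂ are linearly independent, so a₁b₁ᵀ and a₂b₂ᵀ must span the same plane of matrices: they are the rank-1 matrices of the form x·S₁ + y·S₂.
The 2×2 minor of x·S₁ + y·S₂ on rows {1,2}, columns {1,2} is −216·x² − 108·xy = (-108)·(2·x + y)(x), vanishing at (x:y) = (1:-2) and (0:1).
M₁ = S₁ − 2·S₂ = [[-9, 9, -9], [-9, 9, -9]] = (-9)·[1, 1][1, -1, 1]ᵀ and M₂ = S₂ = [[0, 0, 0], [9, 3, -6]] = 3·[0, 1][3, 1, -2]ᵀ, so take a₁ = [1, 1], b₁ = [1, -1, 1], a₂ = [0, 1], b₂ = [3, 1, -2].
Each slice is an integer combination of E₁ = a₁b₁ᵀ and E₂ = a₂b₂ᵀ: S₁ = −9·E₁ + 6·E₂, S₂ = 3·E₂, S₃ = −6·E₁ − 6·E₂; reading off coefficients, c₁ = [-9, 0, -6] and c₂ = [6, 3, -6].
Hence T = [1, 1] ⊗ [1, -1, 1] ⊗ [-9, 0, -6] + [0, 1] ⊗ [3, 1, -2] ⊗ [6, 3, -6], so rank(T) ≤ 2.
These bounds meet, so rank(T) = 2.
Check entry T[1,3,2] = 0: (1)·(1)·(0) + (0)·(-2)·(3) = 0.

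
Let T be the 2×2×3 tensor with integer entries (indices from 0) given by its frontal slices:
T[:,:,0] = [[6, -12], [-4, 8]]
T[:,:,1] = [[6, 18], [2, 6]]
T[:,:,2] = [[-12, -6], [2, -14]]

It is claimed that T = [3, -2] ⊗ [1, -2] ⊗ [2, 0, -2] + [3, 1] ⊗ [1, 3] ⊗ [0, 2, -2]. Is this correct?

Reconstruct entrywise from the claimed factors. For example, T[1,1,1] = 6 and Σₗ aₗ[1]bₗ[1]cₗ[1] = (-2)·(-2)·(0) + (1)·(3)·(2) = 6; checking all 12 entries, every one matches. The claim holds.

Yes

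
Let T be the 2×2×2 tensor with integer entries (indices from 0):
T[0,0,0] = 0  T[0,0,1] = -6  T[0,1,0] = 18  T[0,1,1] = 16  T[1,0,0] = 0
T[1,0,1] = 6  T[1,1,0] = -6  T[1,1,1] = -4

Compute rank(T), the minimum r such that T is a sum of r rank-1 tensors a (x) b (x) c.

Lower bound: the mode-1 unfolding of T (rows indexed by i, columns by (j,k) = (0,0), (0,1), (1,0), (1,1)) is [[0, -6, 18, 16], [0, 6, -6, -4]].
There the 2×2 minor on rows i ∈ {0, 1}, columns (j,k) ∈ {(0,1), (1,0)} is det [[-6, 18], [6, -6]] = -72 ≠ 0, so this unfolding has rank ≥ 2; CP rank is at least every unfolding rank, so rank(T) ≥ 2. (This is only a lower bound: in general the CP rank may exceed every unfolding rank, so we still need to exhibit 2 rank-1 terms summing to T.)
Upper bound — finding two terms. Write S_k = T[:,:,k] for the frontal slices: S₀ = [[0, 18], [0, -6]], S₁ = [[-6, 16], [6, -4]].
If T = a₁ (x) b₁ (x) c₁ + a₂ (x) b₂ (x) c₂ then each S_k = c₁[k]·a₁b₁ᵀ + c₂[k]·a₂b₂ᵀ. S₀ and S₁ are linearly independent, so a₁b₁ᵀ and a₂b₂ᵀ must span the same plane of matrices: they are the rank-1 matrices of the form x·S₀ + y·S₁.
det(x·S₀ + y·S₁) is −72·xy − 72·y² = (-72)·(y)(x + y), vanishing at (x:y) = (1:0) and (1:-1).
M₁ = S₀ = [[0, 18], [0, -6]] = 6·(3, -1)(0, 1)ᵀ and M₂ = S₀ − S₁ = [[6, 2], [-6, -2]] = 2·(1, -1)(3, 1)ᵀ, so take a₁ = (3, -1), b₁ = (0, 1), a₂ = (1, -1), b₂ = (3, 1).
Each slice is an integer combination of E₁ = a₁b₁ᵀ and E₂ = a₂b₂ᵀ: S₀ = 6·E₁, S₁ = 6·E₁ − 2·E₂; reading off coefficients, c₁ = (6, 6) and c₂ = (0, -2).
Hence T = (3, -1) (x) (0, 1) (x) (6, 6) + (1, -1) (x) (3, 1) (x) (0, -2), so rank(T) ≤ 2.
These bounds meet, so rank(T) = 2.

2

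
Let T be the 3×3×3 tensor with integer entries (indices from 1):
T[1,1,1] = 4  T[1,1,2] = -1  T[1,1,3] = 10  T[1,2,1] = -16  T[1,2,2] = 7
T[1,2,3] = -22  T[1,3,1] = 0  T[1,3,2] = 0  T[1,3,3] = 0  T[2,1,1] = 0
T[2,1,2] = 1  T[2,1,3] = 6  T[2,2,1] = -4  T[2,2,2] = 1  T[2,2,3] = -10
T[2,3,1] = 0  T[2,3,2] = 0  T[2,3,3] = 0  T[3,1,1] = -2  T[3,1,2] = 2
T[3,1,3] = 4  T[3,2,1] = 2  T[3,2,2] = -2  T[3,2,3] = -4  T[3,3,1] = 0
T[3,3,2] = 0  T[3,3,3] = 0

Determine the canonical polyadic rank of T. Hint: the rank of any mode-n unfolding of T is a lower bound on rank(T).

2

Lower bound: the mode-3 unfolding of T (rows indexed by k, columns by (i,j) = (1,1), (1,2), (1,3), (2,1), (2,2), (2,3), (3,1), (3,2), (3,3)) is [[4, -16, 0, 0, -4, 0, -2, 2, 0], [-1, 7, 0, 1, 1, 0, 2, -2, 0], [10, -22, 0, 6, -10, 0, 4, -4, 0]].
There the 2×2 minor on rows k ∈ {1, 2}, columns (i,j) ∈ {(1,1), (1,2)} is det [[4, -16], [-1, 7]] = 12 ≠ 0, so this unfolding has rank ≥ 2; CP rank is at least every unfolding rank, so rank(T) ≥ 2. (Flattening ranks never certify an upper bound on CP rank; for that we must actually write T with 2 rank-1 terms.)
Upper bound — finding two terms. Write S_k = T[:,:,k] for the frontal slices: S₁ = [[4, -16, 0], [0, -4, 0], [-2, 2, 0]], S₂ = [[-1, 7, 0], [1, 1, 0], [2, -2, 0]], S₃ = [[10, -22, 0], [6, -10, 0], [4, -4, 0]].
If T = a₁ ⊗ b₁ ⊗ c₁ + a₂ ⊗ b₂ ⊗ c₂ then each S_k = c₁[k]·a₁b₁ᵀ + c₂[k]·a₂b₂ᵀ. S₁ and S₂ are linearly independent, so a₁b₁ᵀ and a₂b₂ᵀ must span the same plane of matrices: they are the rank-1 matrices of the form x·S₁ + y·S₂.
The 2×2 minor of x·S₁ + y·S₂ on rows {1,2}, columns {1,2} is −16·x² + 24·xy − 8·y² = (-8)·(2·x − y)(x − y), vanishing at (x:y) = (1:2) and (1:1).
M₁ = S₁ + 2·S₂ = [[2, -2, 0], [2, -2, 0], [2, -2, 0]] = 2·(1, 1, 1)(1, -1, 0)ᵀ and M₂ = S₁ + S₂ = [[3, -9, 0], [1, -3, 0], [0, 0, 0]] = (3, 1, 0)(1, -3, 0)ᵀ, so take a₁ = (1, 1, 1), b₁ = (1, -1, 0), a₂ = (3, 1, 0), b₂ = (1, -3, 0).
Each slice is an integer combination of E₁ = a₁b₁ᵀ and E₂ = a₂b₂ᵀ: S₁ = −2·E₁ + 2·E₂, S₂ = 2·E₁ − E₂, S₃ = 4·E₁ + 2·E₂; reading off coefficients, c₁ = (-2, 2, 4) and c₂ = (2, -1, 2).
Hence T = (1, 1, 1) ⊗ (1, -1, 0) ⊗ (-2, 2, 4) + (3, 1, 0) ⊗ (1, -3, 0) ⊗ (2, -1, 2), so rank(T) ≤ 2.
These bounds meet, so rank(T) = 2.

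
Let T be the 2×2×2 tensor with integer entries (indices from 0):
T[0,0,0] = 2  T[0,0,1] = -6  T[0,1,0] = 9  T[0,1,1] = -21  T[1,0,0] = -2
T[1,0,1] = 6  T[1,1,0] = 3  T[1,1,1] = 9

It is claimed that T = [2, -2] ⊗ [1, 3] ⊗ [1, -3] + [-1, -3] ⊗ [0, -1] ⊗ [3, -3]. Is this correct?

Reconstruct entrywise from the claimed factors. For example, T[0,0,0] = 2 and Σₗ aₗ[0]bₗ[0]cₗ[0] = (2)·(1)·(1) + (-1)·(0)·(3) = 2; checking all 8 entries, every one matches. The claim holds.

Yes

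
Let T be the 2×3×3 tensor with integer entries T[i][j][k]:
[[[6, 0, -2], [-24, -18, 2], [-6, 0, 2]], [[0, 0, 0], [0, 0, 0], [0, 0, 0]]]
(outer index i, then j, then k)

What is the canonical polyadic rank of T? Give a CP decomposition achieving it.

Lower bound: in the mode-3 unfolding of T (rows indexed by k, columns by (i,j)) the 2×2 minor on rows k ∈ {0, 1}, columns (i,j) ∈ {(0,0), (0,1)} is det [[6, -24], [0, -18]] = -108 ≠ 0, so that unfolding has rank ≥ 2 and hence rank(T) ≥ 2 (CP rank is at least every unfolding rank, though it can be larger).
Upper bound: T[i,:,:] = a[i]·M for every slice, with a = [1, 0] and M = [[6, 0, -2], [-24, -18, 2], [-6, 0, 2]] (rows j, columns k).
The rows of M satisfy (row 0) = −(row 2), so splitting by rows, M = [0, 1, 0][-24, -18, 2]ᵀ + [-1, 0, 1][-6, 0, 2]ᵀ.
Hence T = [1, 0] (x) [0, 1, 0] (x) [-24, -18, 2] + [1, 0] (x) [-1, 0, 1] (x) [-6, 0, 2], so rank(T) ≤ 2.
These bounds meet, so rank(T) = 2.

rank(T) = 2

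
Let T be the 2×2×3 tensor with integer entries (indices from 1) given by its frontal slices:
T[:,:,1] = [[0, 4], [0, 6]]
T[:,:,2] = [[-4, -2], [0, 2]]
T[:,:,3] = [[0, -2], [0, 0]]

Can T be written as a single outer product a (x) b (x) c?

No

The mode-3 unfolding of T (rows indexed by k, columns by (i,j) = (1,1), (1,2), (2,1), (2,2)) is [[0, 4, 0, 6], [-4, -2, 0, 2], [0, -2, 0, 0]].
There the 3×3 minor on rows k ∈ {1, 2, 3}, columns (i,j) ∈ {(1,1), (1,2), (2,2)} is det [[0, 4, 6], [-4, -2, 2], [0, -2, 0]] = 48 ≠ 0, so this unfolding has rank ≥ 3; CP rank is at least every unfolding rank, so rank(T) ≥ 3.
In particular rank(T) ≥ 3 > 1, so T is not rank-1.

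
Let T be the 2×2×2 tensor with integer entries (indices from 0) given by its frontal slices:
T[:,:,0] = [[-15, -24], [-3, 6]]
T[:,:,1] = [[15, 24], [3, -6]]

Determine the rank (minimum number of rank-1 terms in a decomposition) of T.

2

Lower bound: in the mode-2 unfolding of T (rows indexed by j, columns by (i,k)) the 2×2 minor on rows j ∈ {0, 1}, columns (i,k) ∈ {(0,0), (1,0)} is det [[-15, -3], [-24, 6]] = -162 ≠ 0, so that unfolding has rank ≥ 2 and hence rank(T) ≥ 2 (CP rank is at least every unfolding rank, though it can be larger).
Upper bound: T[:,:,k] = c[k]·M for every slice, with c = [1, -1] and M = [[-15, -24], [-3, 6]] (rows i, columns j).
Splitting M by its rows (i = 0, 1), M = [1, 0][-15, -24]ᵀ + [0, 1][-3, 6]ᵀ.
Hence T = [1, 0] ⊗ [-15, -24] ⊗ [1, -1] + [0, 1] ⊗ [-3, 6] ⊗ [1, -1], so rank(T) ≤ 2.
These bounds meet, so rank(T) = 2.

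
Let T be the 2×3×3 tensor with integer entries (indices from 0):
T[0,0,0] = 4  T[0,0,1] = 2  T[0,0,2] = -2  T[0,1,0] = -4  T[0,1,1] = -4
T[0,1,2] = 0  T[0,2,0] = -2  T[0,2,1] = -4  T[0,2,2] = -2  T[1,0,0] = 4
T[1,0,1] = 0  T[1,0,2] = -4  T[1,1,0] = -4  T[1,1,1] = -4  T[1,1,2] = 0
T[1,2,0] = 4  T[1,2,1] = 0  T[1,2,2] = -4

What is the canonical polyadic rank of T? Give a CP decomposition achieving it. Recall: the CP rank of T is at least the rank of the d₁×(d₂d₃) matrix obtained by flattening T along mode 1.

Lower bound: the mode-2 unfolding of T (rows indexed by j, columns by (i,k) = (0,0), (0,1), (0,2), (1,0), (1,1), (1,2)) is [[4, 2, -2, 4, 0, -4], [-4, -4, 0, -4, -4, 0], [-2, -4, -2, 4, 0, -4]].
There the 3×3 minor on rows j ∈ {0, 1, 2}, columns (i,k) ∈ {(0,0), (0,1), (1,0)} is det [[4, 2, 4], [-4, -4, -4], [-2, -4, 4]] = -48 ≠ 0, so this unfolding has rank ≥ 3; CP rank is at least every unfolding rank, so rank(T) ≥ 3. (This is only a lower bound: in general the CP rank may exceed every unfolding rank, so we still need to exhibit 3 rank-1 terms summing to T.)
Upper bound: T is a sum of 3 rank-1 terms, T = [1, -2] ⊗ [0, 0, 1] ⊗ [-2, -2, 0] + [1, 1] ⊗ [1, -1, 0] ⊗ [4, 4, 0] + [1, 2] ⊗ [1, 0, 1] ⊗ [0, -2, -2] (written with every a and b primitive with positive leading entry and the scale carried by c; CP decompositions are not unique, and this one is verified by expanding entrywise), so rank(T) ≤ 3.
These bounds meet, so rank(T) = 3.
Check entry T[0,0,2] = -2: (1)·(0)·(0) + (1)·(1)·(0) + (1)·(1)·(-2) = -2.

rank(T) = 3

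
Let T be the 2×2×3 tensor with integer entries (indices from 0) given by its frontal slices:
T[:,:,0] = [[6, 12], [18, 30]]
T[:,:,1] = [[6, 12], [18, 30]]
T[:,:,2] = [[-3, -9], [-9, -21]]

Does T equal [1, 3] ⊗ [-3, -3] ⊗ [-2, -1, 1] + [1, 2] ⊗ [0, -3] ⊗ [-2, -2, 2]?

No

Reconstruct entry (0,0,1) from the claimed factors: Σₗ aₗ[0]bₗ[0]cₗ[1] = (1)·(-3)·(-1) + (1)·(0)·(-2) = 3, but T[0,0,1] = 6. The claim is false.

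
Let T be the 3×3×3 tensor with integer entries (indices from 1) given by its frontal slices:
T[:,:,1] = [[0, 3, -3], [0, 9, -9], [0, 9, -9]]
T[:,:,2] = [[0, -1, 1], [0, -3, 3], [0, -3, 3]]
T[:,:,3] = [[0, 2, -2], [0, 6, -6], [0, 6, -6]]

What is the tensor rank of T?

1

Lower bound: T ≠ 0 (e.g. T[1,2,1] = 3), so rank(T) ≥ 1.
Upper bound: if T = a ∘ b ∘ c then every fibre of T is a multiple of the corresponding factor, so read the factors off the fibres through the nonzero entry T[1,2,1] = 3.
The mode-1 fibre T[:,2,1] = [3, 9, 9] gives a = (1, 3, 3) (primitive direction); the mode-2 fibre T[1,:,1] = [0, 3, -3] gives b = (0, 1, -1); then c[k] = T[1,2,k] / (a[1]·b[2]) = [3, -1, 2] / 1 = (3, -1, 2).
Expanding (1, 3, 3) ∘ (0, 1, -1) ∘ (3, -1, 2) reproduces all 27 entries of T, so T = (1, 3, 3) ∘ (0, 1, -1) ∘ (3, -1, 2) and rank(T) ≤ 1.
These bounds meet, so rank(T) = 1.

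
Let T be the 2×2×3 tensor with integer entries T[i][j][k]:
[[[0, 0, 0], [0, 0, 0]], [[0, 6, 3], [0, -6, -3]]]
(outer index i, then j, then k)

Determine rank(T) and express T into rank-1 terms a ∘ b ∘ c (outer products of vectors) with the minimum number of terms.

Lower bound: T ≠ 0 (e.g. T[1,0,1] = 6), so rank(T) ≥ 1.
Upper bound: the mode-1 fibre T[:,0,1] = [0, 6] gives a = (0, 1) (primitive direction); the mode-2 fibre T[1,:,1] = [6, -6] gives b = (1, -1); then c[k] = T[1,0,k] / (a[1]·b[0]) = [0, 6, 3] / 1 = (0, 6, 3).
Expanding (0, 1) ∘ (1, -1) ∘ (0, 6, 3) reproduces all 12 entries of T, so T = (0, 1) ∘ (1, -1) ∘ (0, 6, 3) and rank(T) ≤ 1.
These bounds meet, so rank(T) = 1.

rank(T) = 1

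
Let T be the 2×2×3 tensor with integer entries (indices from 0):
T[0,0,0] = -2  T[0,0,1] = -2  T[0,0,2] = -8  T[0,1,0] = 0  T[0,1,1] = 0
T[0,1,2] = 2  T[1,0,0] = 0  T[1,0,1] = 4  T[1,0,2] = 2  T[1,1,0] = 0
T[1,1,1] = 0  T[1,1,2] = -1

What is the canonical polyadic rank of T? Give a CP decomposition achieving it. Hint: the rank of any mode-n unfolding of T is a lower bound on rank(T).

rank(T) = 3

Lower bound: in the mode-3 unfolding of T (rows indexed by k, columns by (i,j)) the 3×3 minor on rows k ∈ {0, 1, 2}, columns (i,j) ∈ {(0,0), (0,1), (1,0)} is det [[-2, 0, 0], [-2, 0, 4], [-8, 2, 2]] = 16 ≠ 0, so that unfolding has rank ≥ 3 and hence rank(T) ≥ 3 (CP rank is at least every unfolding rank, though it can be larger).
Upper bound: T is a sum of 3 rank-1 terms, T = [0, 1] ⊗ [1, 0] ⊗ [0, 4, 0] + [1, 0] ⊗ [1, 0] ⊗ [-2, -2, -4] + [2, -1] ⊗ [2, -1] ⊗ [0, 0, -1] (written with every a and b primitive with positive leading entry and the scale carried by c; CP decompositions are not unique, and this one is verified by expanding entrywise), so rank(T) ≤ 3.
These bounds meet, so rank(T) = 3.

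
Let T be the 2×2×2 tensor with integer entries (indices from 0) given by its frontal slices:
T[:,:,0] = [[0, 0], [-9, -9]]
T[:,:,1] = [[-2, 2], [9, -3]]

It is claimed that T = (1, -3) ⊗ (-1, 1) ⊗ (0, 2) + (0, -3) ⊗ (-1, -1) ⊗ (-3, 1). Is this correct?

Reconstruct entrywise from the claimed factors. For example, T[0,0,0] = 0 and Σₗ aₗ[0]bₗ[0]cₗ[0] = (1)·(-1)·(0) + (0)·(-1)·(-3) = 0; checking all 8 entries, every one matches. The claim holds.

Yes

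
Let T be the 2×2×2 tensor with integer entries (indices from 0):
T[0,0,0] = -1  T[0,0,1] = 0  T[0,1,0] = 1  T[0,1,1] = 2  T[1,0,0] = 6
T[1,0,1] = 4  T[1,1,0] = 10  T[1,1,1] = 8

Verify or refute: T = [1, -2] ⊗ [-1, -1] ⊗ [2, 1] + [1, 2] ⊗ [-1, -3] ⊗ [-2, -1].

Reconstruct entry (0,0,0) from the claimed factors: Σₗ aₗ[0]bₗ[0]cₗ[0] = (1)·(-1)·(2) + (1)·(-1)·(-2) = 0, but T[0,0,0] = -1. The claim is false.

No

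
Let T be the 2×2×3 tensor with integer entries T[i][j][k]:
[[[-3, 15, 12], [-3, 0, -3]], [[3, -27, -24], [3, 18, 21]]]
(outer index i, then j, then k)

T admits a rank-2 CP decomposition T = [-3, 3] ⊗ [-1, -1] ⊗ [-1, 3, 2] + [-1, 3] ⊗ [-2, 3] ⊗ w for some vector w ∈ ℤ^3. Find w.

w = [0, 3, 3]

Subtract the known terms from T to get the rank-1 residual R = [-1, 3] ⊗ [-2, 3] ⊗ w, so R[i,j,k] = a[i]·b[j]·w[k]. Pick indices with nonzero a[0]·b[0] = (-1)·(-2) = 2. Only the fibre through (0,0,·) is needed: R[0,0,:] = T[0,0,:] − Σₗ aₗ[0]bₗ[0]cₗ = [-3, 15, 12] − (-3)·(-1)·[-1, 3, 2] = [0, 6, 6]. Then w[k] = R[0,0,k] / 2 for each k, giving w = [0, 6, 6] / 2 = [0, 3, 3].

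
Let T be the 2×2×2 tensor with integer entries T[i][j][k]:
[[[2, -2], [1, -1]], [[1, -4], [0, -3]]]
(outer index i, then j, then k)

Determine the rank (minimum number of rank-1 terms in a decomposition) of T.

2

Lower bound: in the mode-2 unfolding of T (rows indexed by j, columns by (i,k)) the 2×2 minor on rows j ∈ {0, 1}, columns (i,k) ∈ {(0,0), (1,0)} is det [[2, 1], [1, 0]] = -1 ≠ 0, so that unfolding has rank ≥ 2 and hence rank(T) ≥ 2 (CP rank is at least every unfolding rank, though it can be larger).
Upper bound: with S_k = T[:,:,k], the two rank-1 terms a₁b₁ᵀ, a₂b₂ᵀ are the rank-1 members of the pencil x·S₀ + y·S₁.
det(x·S₀ + y·S₁) is −x² − xy + 2·y² = −(x + 2·y)(x − y), vanishing at (x:y) = (2:-1) and (1:1).
M₁ = 2·S₀ − S₁ = [[6, 3], [6, 3]] = 3·[1, 1][2, 1]ᵀ and M₂ = S₀ + S₁ = [[0, 0], [-3, -3]] = (-3)·[0, 1][1, 1]ᵀ, so take a₁ = [1, 1], b₁ = [2, 1], a₂ = [0, 1], b₂ = [1, 1].
Each slice is an integer combination of E₁ = a₁b₁ᵀ and E₂ = a₂b₂ᵀ: S₀ = E₁ − E₂, S₁ = −E₁ − 2·E₂; reading off coefficients, c₁ = [1, -1] and c₂ = [-1, -2].
Hence T = [1, 1] ∘ [2, 1] ∘ [1, -1] + [0, 1] ∘ [1, 1] ∘ [-1, -2], so rank(T) ≤ 2.
These bounds meet, so rank(T) = 2.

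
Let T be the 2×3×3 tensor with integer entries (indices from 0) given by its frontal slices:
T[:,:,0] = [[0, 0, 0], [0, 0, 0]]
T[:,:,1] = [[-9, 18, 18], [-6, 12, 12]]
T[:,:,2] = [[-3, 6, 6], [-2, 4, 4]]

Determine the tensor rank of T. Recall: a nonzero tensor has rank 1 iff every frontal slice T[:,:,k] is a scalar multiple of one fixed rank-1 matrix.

1

Lower bound: T ≠ 0 (e.g. T[0,0,1] = -9), so rank(T) ≥ 1.
Upper bound: the mode-1 fibre T[:,0,1] = [-9, -6] gives a = (3, 2) (primitive direction); the mode-2 fibre T[0,:,1] = [-9, 18, 18] gives b = (1, -2, -2); then c[k] = T[0,0,k] / (a[0]·b[0]) = [0, -9, -3] / 3 = (0, -3, -1).
Expanding (3, 2) ⊗ (1, -2, -2) ⊗ (0, -3, -1) reproduces all 18 entries of T, so T = (3, 2) ⊗ (1, -2, -2) ⊗ (0, -3, -1) and rank(T) ≤ 1.
These bounds meet, so rank(T) = 1.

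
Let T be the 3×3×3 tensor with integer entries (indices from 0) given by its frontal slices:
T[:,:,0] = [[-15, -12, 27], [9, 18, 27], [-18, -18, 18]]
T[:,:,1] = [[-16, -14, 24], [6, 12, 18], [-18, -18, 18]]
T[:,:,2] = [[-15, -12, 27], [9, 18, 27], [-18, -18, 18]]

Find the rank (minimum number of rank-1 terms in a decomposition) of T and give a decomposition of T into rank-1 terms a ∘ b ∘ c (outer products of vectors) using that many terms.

rank(T) = 2

Lower bound: in the mode-1 unfolding of T (rows indexed by i, columns by (j,k)) the 2×2 minor on rows i ∈ {0, 1}, columns (j,k) ∈ {(0,0), (0,1)} is det [[-15, -16], [9, 6]] = 54 ≠ 0, so that unfolding has rank ≥ 2 and hence rank(T) ≥ 2 (CP rank is at least every unfolding rank, though it can be larger).
Upper bound: with S_k = T[:,:,k], the two rank-1 terms a₁b₁ᵀ, a₂b₂ᵀ are the rank-1 members of the pencil x·S₀ + y·S₁.
The 2×2 minor of x·S₀ + y·S₁ on rows {0,1}, columns {0,1} is −162·x² − 270·xy − 108·y² = (-54)·(3·x + 2·y)(x + y), vanishing at (x:y) = (2:-3) and (1:-1).
M₁ = 2·S₀ − 3·S₁ = [[18, 18, -18], [0, 0, 0], [18, 18, -18]] = 18·(1, 0, 1)(1, 1, -1)ᵀ and M₂ = S₀ − S₁ = [[1, 2, 3], [3, 6, 9], [0, 0, 0]] = (1, 3, 0)(1, 2, 3)ᵀ, so take a₁ = (1, 0, 1), b₁ = (1, 1, -1), a₂ = (1, 3, 0), b₂ = (1, 2, 3).
Each slice is an integer combination of E₁ = a₁b₁ᵀ and E₂ = a₂b₂ᵀ: S₀ = −18·E₁ + 3·E₂, S₁ = −18·E₁ + 2·E₂, S₂ = −18·E₁ + 3·E₂; reading off coefficients, c₁ = (-18, -18, -18) and c₂ = (3, 2, 3).
Hence T = (1, 0, 1) ∘ (1, 1, -1) ∘ (-18, -18, -18) + (1, 3, 0) ∘ (1, 2, 3) ∘ (3, 2, 3), so rank(T) ≤ 2.
These bounds meet, so rank(T) = 2.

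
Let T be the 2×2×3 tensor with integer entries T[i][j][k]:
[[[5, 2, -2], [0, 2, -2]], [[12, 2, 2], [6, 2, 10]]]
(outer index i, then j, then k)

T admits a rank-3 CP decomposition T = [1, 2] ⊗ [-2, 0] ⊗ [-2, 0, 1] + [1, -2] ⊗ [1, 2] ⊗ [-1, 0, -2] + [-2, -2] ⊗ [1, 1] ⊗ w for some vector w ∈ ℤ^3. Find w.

w = [-1, -1, -1]

Subtract the known terms from T to get the rank-1 residual R = [-2, -2] ⊗ [1, 1] ⊗ w, so R[i,j,k] = a[i]·b[j]·w[k]. Pick indices with nonzero a[0]·b[0] = (-2)·(1) = -2. Only the fibre through (0,0,·) is needed: R[0,0,:] = T[0,0,:] − Σₗ aₗ[0]bₗ[0]cₗ = [5, 2, -2] − (1)·(-2)·[-2, 0, 1] − (1)·(1)·[-1, 0, -2] = [2, 2, 2]. Then w[k] = R[0,0,k] / -2 for each k, giving w = [2, 2, 2] / -2 = [-1, -1, -1].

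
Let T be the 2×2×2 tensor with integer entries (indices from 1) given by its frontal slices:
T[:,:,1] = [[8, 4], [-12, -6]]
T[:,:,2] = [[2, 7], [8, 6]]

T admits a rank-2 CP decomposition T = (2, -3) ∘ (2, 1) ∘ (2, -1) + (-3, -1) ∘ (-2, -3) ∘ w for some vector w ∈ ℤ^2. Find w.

Subtract the known terms from T to get the rank-1 residual R = (-3, -1) ∘ (-2, -3) ∘ w, so R[i,j,k] = a[i]·b[j]·w[k]. Pick indices with nonzero a[1]·b[1] = (-3)·(-2) = 6. Only the fibre through (1,1,·) is needed: R[1,1,:] = T[1,1,:] − Σₗ aₗ[1]bₗ[1]cₗ = [8, 2] − (2)·(2)·(2, -1) = [0, 6]. Then w[k] = R[1,1,k] / 6 for each k, giving w = [0, 6] / 6 = (0, 1).

w = (0, 1)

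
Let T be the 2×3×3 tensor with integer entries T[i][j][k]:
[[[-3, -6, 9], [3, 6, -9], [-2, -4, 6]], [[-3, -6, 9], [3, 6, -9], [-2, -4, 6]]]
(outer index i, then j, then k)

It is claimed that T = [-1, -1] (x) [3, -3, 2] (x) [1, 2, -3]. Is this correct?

Reconstruct entrywise from the claimed factors. For example, T[1,0,0] = -3 and Σₗ aₗ[1]bₗ[0]cₗ[0] = (-1)·(3)·(1) = -3; checking all 18 entries, every one matches. The claim holds.

Yes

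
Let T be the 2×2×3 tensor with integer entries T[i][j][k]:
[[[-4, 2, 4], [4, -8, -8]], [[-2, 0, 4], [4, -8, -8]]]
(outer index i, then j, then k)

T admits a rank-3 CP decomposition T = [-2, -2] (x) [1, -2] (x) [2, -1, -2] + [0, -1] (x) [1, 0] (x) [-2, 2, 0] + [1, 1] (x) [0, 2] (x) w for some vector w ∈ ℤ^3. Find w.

Subtract the known terms from T to get the rank-1 residual R = [1, 1] (x) [0, 2] (x) w, so R[i,j,k] = a[i]·b[j]·w[k]. Pick indices with nonzero a[0]·b[1] = (1)·(2) = 2. Only the fibre through (0,1,·) is needed: R[0,1,:] = T[0,1,:] − Σₗ aₗ[0]bₗ[1]cₗ = [4, -8, -8] − (-2)·(-2)·[2, -1, -2] − (0)·(0)·[-2, 2, 0] = [-4, -4, 0]. Then w[k] = R[0,1,k] / 2 for each k, giving w = [-4, -4, 0] / 2 = [-2, -2, 0].

w = [-2, -2, 0]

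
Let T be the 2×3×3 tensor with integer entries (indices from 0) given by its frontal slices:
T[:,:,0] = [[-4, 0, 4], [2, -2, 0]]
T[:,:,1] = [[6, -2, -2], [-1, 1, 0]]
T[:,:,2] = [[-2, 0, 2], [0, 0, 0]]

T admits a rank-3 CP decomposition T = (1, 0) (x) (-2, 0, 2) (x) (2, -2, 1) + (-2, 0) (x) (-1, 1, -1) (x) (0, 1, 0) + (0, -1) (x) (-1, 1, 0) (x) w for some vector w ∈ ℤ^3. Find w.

w = (2, -1, 0)

Subtract the known terms from T to get the rank-1 residual R = (0, -1) (x) (-1, 1, 0) (x) w, so R[i,j,k] = a[i]·b[j]·w[k]. Pick indices with nonzero a[1]·b[0] = (-1)·(-1) = 1. Only the fibre through (1,0,·) is needed: R[1,0,:] = T[1,0,:] − Σₗ aₗ[1]bₗ[0]cₗ = [2, -1, 0] − (0)·(-2)·(2, -2, 1) − (0)·(-1)·(0, 1, 0) = [2, -1, 0]. Then w[k] = R[1,0,k] / 1 for each k, giving w = [2, -1, 0] / 1 = (2, -1, 0).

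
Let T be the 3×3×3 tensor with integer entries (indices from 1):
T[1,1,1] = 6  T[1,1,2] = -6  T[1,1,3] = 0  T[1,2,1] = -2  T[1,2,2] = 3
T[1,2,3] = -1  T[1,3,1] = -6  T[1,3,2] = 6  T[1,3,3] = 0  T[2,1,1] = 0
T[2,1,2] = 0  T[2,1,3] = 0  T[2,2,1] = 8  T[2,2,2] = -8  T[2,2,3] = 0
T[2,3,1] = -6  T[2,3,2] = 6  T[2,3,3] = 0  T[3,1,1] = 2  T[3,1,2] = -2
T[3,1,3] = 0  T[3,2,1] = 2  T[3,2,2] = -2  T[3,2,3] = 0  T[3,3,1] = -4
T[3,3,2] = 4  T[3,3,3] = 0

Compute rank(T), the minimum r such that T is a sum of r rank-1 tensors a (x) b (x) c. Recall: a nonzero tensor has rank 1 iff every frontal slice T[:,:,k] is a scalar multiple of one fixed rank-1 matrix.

Lower bound: in the mode-1 unfolding of T (rows indexed by i, columns by (j,k)) the 3×3 minor on rows i ∈ {1, 2, 3}, columns (j,k) ∈ {(1,1), (2,1), (2,2)} is det [[6, -2, 3], [0, 8, -8], [2, 2, -2]] = -16 ≠ 0, so that unfolding has rank ≥ 3 and hence rank(T) ≥ 3 (CP rank is at least every unfolding rank, though it can be larger).
Upper bound: T is a sum of 3 rank-1 terms, T = [1, -1, 0] (x) [2, -2, -1] (x) [2, -2, 0] + [1, 0, 0] (x) [0, 1, 0] (x) [0, 1, -1] + [1, 2, 1] (x) [1, 1, -2] (x) [2, -2, 0] (one valid choice — decompositions are not unique — normalised so each a, b is primitive with positive first nonzero entry; check it by expanding all entries), so rank(T) ≤ 3.
These bounds meet, so rank(T) = 3.

3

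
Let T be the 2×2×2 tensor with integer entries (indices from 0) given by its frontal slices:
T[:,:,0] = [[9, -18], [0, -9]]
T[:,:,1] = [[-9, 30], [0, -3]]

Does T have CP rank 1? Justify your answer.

The mode-1 unfolding of T (rows indexed by i, columns by (j,k) = (0,0), (0,1), (1,0), (1,1)) is [[9, -9, -18, 30], [0, 0, -9, -3]].
There the 2×2 minor on rows i ∈ {0, 1}, columns (j,k) ∈ {(0,0), (1,0)} is det [[9, -18], [0, -9]] = -81 ≠ 0, so this unfolding has rank ≥ 2; CP rank is at least every unfolding rank, so rank(T) ≥ 2.
In particular rank(T) ≥ 2 > 1, so T is not rank-1.

No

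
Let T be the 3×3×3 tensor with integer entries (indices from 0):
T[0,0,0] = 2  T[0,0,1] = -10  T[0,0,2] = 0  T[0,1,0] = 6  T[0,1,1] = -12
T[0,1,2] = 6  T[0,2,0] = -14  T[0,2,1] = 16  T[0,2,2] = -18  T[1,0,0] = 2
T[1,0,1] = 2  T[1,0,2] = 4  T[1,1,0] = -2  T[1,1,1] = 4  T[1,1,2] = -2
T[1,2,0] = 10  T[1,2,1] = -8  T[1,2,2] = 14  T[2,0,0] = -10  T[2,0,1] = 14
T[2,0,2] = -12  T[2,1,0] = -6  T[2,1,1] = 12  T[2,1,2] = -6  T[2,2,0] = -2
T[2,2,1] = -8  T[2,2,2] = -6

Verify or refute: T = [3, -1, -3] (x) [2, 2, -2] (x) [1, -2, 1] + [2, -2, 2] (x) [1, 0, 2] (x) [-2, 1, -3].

Reconstruct entrywise from the claimed factors. For example, T[1,2,2] = 14 and Σₗ aₗ[1]bₗ[2]cₗ[2] = (-1)·(-2)·(1) + (-2)·(2)·(-3) = 14; checking all 27 entries, every one matches. The claim holds.

Yes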